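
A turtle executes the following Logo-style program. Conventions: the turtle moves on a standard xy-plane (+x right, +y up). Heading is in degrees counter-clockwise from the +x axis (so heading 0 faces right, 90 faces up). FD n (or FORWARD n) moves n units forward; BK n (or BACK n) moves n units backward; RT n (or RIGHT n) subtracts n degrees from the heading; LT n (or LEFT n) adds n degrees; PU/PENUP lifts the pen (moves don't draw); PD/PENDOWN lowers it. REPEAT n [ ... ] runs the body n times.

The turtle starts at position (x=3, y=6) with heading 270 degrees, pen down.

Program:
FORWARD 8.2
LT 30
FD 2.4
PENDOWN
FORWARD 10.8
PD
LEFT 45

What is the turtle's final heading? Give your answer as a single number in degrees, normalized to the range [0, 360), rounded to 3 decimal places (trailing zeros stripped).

Answer: 345

Derivation:
Executing turtle program step by step:
Start: pos=(3,6), heading=270, pen down
FD 8.2: (3,6) -> (3,-2.2) [heading=270, draw]
LT 30: heading 270 -> 300
FD 2.4: (3,-2.2) -> (4.2,-4.278) [heading=300, draw]
PD: pen down
FD 10.8: (4.2,-4.278) -> (9.6,-13.632) [heading=300, draw]
PD: pen down
LT 45: heading 300 -> 345
Final: pos=(9.6,-13.632), heading=345, 3 segment(s) drawn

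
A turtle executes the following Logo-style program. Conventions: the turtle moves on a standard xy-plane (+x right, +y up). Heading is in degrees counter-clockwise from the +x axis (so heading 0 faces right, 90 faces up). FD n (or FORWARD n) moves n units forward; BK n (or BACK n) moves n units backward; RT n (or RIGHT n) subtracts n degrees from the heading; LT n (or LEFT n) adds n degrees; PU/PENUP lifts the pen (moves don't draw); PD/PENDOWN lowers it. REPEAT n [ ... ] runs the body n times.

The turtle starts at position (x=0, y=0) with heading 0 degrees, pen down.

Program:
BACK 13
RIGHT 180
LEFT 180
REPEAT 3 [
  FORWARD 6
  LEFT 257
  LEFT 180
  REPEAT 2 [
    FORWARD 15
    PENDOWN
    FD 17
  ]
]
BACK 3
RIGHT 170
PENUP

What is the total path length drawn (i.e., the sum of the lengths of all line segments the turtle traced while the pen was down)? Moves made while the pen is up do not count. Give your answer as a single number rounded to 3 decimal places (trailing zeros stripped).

Answer: 226

Derivation:
Executing turtle program step by step:
Start: pos=(0,0), heading=0, pen down
BK 13: (0,0) -> (-13,0) [heading=0, draw]
RT 180: heading 0 -> 180
LT 180: heading 180 -> 0
REPEAT 3 [
  -- iteration 1/3 --
  FD 6: (-13,0) -> (-7,0) [heading=0, draw]
  LT 257: heading 0 -> 257
  LT 180: heading 257 -> 77
  REPEAT 2 [
    -- iteration 1/2 --
    FD 15: (-7,0) -> (-3.626,14.616) [heading=77, draw]
    PD: pen down
    FD 17: (-3.626,14.616) -> (0.198,31.18) [heading=77, draw]
    -- iteration 2/2 --
    FD 15: (0.198,31.18) -> (3.573,45.795) [heading=77, draw]
    PD: pen down
    FD 17: (3.573,45.795) -> (7.397,62.36) [heading=77, draw]
  ]
  -- iteration 2/3 --
  FD 6: (7.397,62.36) -> (8.747,68.206) [heading=77, draw]
  LT 257: heading 77 -> 334
  LT 180: heading 334 -> 154
  REPEAT 2 [
    -- iteration 1/2 --
    FD 15: (8.747,68.206) -> (-4.735,74.781) [heading=154, draw]
    PD: pen down
    FD 17: (-4.735,74.781) -> (-20.015,82.234) [heading=154, draw]
    -- iteration 2/2 --
    FD 15: (-20.015,82.234) -> (-33.497,88.809) [heading=154, draw]
    PD: pen down
    FD 17: (-33.497,88.809) -> (-48.776,96.262) [heading=154, draw]
  ]
  -- iteration 3/3 --
  FD 6: (-48.776,96.262) -> (-54.169,98.892) [heading=154, draw]
  LT 257: heading 154 -> 51
  LT 180: heading 51 -> 231
  REPEAT 2 [
    -- iteration 1/2 --
    FD 15: (-54.169,98.892) -> (-63.609,87.235) [heading=231, draw]
    PD: pen down
    FD 17: (-63.609,87.235) -> (-74.307,74.023) [heading=231, draw]
    -- iteration 2/2 --
    FD 15: (-74.307,74.023) -> (-83.747,62.366) [heading=231, draw]
    PD: pen down
    FD 17: (-83.747,62.366) -> (-94.446,49.155) [heading=231, draw]
  ]
]
BK 3: (-94.446,49.155) -> (-92.558,51.486) [heading=231, draw]
RT 170: heading 231 -> 61
PU: pen up
Final: pos=(-92.558,51.486), heading=61, 17 segment(s) drawn

Segment lengths:
  seg 1: (0,0) -> (-13,0), length = 13
  seg 2: (-13,0) -> (-7,0), length = 6
  seg 3: (-7,0) -> (-3.626,14.616), length = 15
  seg 4: (-3.626,14.616) -> (0.198,31.18), length = 17
  seg 5: (0.198,31.18) -> (3.573,45.795), length = 15
  seg 6: (3.573,45.795) -> (7.397,62.36), length = 17
  seg 7: (7.397,62.36) -> (8.747,68.206), length = 6
  seg 8: (8.747,68.206) -> (-4.735,74.781), length = 15
  seg 9: (-4.735,74.781) -> (-20.015,82.234), length = 17
  seg 10: (-20.015,82.234) -> (-33.497,88.809), length = 15
  seg 11: (-33.497,88.809) -> (-48.776,96.262), length = 17
  seg 12: (-48.776,96.262) -> (-54.169,98.892), length = 6
  seg 13: (-54.169,98.892) -> (-63.609,87.235), length = 15
  seg 14: (-63.609,87.235) -> (-74.307,74.023), length = 17
  seg 15: (-74.307,74.023) -> (-83.747,62.366), length = 15
  seg 16: (-83.747,62.366) -> (-94.446,49.155), length = 17
  seg 17: (-94.446,49.155) -> (-92.558,51.486), length = 3
Total = 226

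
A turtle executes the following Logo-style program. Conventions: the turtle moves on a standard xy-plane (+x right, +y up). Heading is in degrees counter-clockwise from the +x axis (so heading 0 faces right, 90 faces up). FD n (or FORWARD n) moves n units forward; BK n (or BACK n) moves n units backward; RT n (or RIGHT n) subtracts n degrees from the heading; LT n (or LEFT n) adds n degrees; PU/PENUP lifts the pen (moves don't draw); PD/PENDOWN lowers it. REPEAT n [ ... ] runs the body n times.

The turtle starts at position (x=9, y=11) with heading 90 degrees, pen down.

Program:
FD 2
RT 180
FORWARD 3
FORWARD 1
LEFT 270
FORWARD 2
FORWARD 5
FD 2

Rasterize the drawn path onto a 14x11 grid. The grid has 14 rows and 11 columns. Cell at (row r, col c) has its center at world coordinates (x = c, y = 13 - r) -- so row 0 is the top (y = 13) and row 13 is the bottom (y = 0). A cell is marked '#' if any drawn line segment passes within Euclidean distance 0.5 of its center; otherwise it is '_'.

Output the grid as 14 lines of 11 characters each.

Answer: _________#_
_________#_
_________#_
_________#_
##########_
___________
___________
___________
___________
___________
___________
___________
___________
___________

Derivation:
Segment 0: (9,11) -> (9,13)
Segment 1: (9,13) -> (9,10)
Segment 2: (9,10) -> (9,9)
Segment 3: (9,9) -> (7,9)
Segment 4: (7,9) -> (2,9)
Segment 5: (2,9) -> (0,9)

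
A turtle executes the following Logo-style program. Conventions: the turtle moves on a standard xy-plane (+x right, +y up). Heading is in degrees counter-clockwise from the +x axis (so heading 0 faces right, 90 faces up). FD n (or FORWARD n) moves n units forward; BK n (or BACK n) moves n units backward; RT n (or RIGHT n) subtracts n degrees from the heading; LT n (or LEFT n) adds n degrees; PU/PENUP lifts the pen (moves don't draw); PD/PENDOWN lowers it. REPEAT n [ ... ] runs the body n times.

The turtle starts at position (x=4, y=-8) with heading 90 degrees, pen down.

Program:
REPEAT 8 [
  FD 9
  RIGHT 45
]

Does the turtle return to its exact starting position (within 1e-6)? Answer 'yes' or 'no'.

Answer: yes

Derivation:
Executing turtle program step by step:
Start: pos=(4,-8), heading=90, pen down
REPEAT 8 [
  -- iteration 1/8 --
  FD 9: (4,-8) -> (4,1) [heading=90, draw]
  RT 45: heading 90 -> 45
  -- iteration 2/8 --
  FD 9: (4,1) -> (10.364,7.364) [heading=45, draw]
  RT 45: heading 45 -> 0
  -- iteration 3/8 --
  FD 9: (10.364,7.364) -> (19.364,7.364) [heading=0, draw]
  RT 45: heading 0 -> 315
  -- iteration 4/8 --
  FD 9: (19.364,7.364) -> (25.728,1) [heading=315, draw]
  RT 45: heading 315 -> 270
  -- iteration 5/8 --
  FD 9: (25.728,1) -> (25.728,-8) [heading=270, draw]
  RT 45: heading 270 -> 225
  -- iteration 6/8 --
  FD 9: (25.728,-8) -> (19.364,-14.364) [heading=225, draw]
  RT 45: heading 225 -> 180
  -- iteration 7/8 --
  FD 9: (19.364,-14.364) -> (10.364,-14.364) [heading=180, draw]
  RT 45: heading 180 -> 135
  -- iteration 8/8 --
  FD 9: (10.364,-14.364) -> (4,-8) [heading=135, draw]
  RT 45: heading 135 -> 90
]
Final: pos=(4,-8), heading=90, 8 segment(s) drawn

Start position: (4, -8)
Final position: (4, -8)
Distance = 0; < 1e-6 -> CLOSED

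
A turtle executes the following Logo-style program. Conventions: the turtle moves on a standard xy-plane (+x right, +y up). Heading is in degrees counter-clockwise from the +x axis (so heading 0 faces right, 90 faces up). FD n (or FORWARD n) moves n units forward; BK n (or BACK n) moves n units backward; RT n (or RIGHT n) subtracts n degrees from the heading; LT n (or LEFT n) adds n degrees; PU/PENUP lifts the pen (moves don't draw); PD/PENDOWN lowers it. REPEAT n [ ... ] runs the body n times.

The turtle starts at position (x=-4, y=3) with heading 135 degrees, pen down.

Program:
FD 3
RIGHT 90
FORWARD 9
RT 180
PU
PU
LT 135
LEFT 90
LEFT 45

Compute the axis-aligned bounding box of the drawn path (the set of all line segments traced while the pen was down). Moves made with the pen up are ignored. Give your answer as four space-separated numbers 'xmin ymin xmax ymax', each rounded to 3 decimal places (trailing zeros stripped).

Executing turtle program step by step:
Start: pos=(-4,3), heading=135, pen down
FD 3: (-4,3) -> (-6.121,5.121) [heading=135, draw]
RT 90: heading 135 -> 45
FD 9: (-6.121,5.121) -> (0.243,11.485) [heading=45, draw]
RT 180: heading 45 -> 225
PU: pen up
PU: pen up
LT 135: heading 225 -> 0
LT 90: heading 0 -> 90
LT 45: heading 90 -> 135
Final: pos=(0.243,11.485), heading=135, 2 segment(s) drawn

Segment endpoints: x in {-6.121, -4, 0.243}, y in {3, 5.121, 11.485}
xmin=-6.121, ymin=3, xmax=0.243, ymax=11.485

Answer: -6.121 3 0.243 11.485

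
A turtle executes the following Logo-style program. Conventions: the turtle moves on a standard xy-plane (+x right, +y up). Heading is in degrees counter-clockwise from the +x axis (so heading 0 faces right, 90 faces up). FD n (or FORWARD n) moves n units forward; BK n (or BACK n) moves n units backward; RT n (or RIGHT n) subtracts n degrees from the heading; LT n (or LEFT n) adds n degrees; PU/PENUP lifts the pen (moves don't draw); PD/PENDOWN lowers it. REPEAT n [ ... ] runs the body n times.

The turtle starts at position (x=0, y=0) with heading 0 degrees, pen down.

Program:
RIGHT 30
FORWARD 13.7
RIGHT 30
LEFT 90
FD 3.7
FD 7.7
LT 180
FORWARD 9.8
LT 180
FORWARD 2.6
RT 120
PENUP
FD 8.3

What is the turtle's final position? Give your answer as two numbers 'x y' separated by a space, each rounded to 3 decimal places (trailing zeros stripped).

Executing turtle program step by step:
Start: pos=(0,0), heading=0, pen down
RT 30: heading 0 -> 330
FD 13.7: (0,0) -> (11.865,-6.85) [heading=330, draw]
RT 30: heading 330 -> 300
LT 90: heading 300 -> 30
FD 3.7: (11.865,-6.85) -> (15.069,-5) [heading=30, draw]
FD 7.7: (15.069,-5) -> (21.737,-1.15) [heading=30, draw]
LT 180: heading 30 -> 210
FD 9.8: (21.737,-1.15) -> (13.25,-6.05) [heading=210, draw]
LT 180: heading 210 -> 30
FD 2.6: (13.25,-6.05) -> (15.502,-4.75) [heading=30, draw]
RT 120: heading 30 -> 270
PU: pen up
FD 8.3: (15.502,-4.75) -> (15.502,-13.05) [heading=270, move]
Final: pos=(15.502,-13.05), heading=270, 5 segment(s) drawn

Answer: 15.502 -13.05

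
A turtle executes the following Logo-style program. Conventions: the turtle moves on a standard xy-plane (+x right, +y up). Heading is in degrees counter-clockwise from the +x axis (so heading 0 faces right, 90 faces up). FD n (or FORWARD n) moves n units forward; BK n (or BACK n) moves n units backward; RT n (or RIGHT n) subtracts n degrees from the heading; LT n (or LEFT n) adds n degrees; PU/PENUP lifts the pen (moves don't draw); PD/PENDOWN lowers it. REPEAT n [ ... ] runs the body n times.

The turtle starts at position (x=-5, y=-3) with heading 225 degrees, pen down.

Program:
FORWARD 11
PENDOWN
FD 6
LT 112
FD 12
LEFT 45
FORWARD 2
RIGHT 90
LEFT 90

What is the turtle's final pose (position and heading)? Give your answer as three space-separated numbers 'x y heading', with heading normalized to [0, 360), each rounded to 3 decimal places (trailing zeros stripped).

Executing turtle program step by step:
Start: pos=(-5,-3), heading=225, pen down
FD 11: (-5,-3) -> (-12.778,-10.778) [heading=225, draw]
PD: pen down
FD 6: (-12.778,-10.778) -> (-17.021,-15.021) [heading=225, draw]
LT 112: heading 225 -> 337
FD 12: (-17.021,-15.021) -> (-5.975,-19.71) [heading=337, draw]
LT 45: heading 337 -> 22
FD 2: (-5.975,-19.71) -> (-4.12,-18.96) [heading=22, draw]
RT 90: heading 22 -> 292
LT 90: heading 292 -> 22
Final: pos=(-4.12,-18.96), heading=22, 4 segment(s) drawn

Answer: -4.12 -18.96 22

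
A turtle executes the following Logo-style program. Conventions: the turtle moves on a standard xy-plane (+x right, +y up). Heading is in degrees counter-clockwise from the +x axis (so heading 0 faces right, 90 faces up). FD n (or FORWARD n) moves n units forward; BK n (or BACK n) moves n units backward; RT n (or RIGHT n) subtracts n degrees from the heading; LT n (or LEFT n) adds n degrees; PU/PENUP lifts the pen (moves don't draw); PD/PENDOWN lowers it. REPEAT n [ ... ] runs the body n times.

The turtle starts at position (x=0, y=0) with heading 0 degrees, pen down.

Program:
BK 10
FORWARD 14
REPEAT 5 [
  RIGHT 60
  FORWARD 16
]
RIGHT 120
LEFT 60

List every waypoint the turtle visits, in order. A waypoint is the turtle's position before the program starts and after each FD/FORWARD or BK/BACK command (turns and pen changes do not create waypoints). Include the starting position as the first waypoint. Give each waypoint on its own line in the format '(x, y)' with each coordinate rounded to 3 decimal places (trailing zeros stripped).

Answer: (0, 0)
(-10, 0)
(4, 0)
(12, -13.856)
(4, -27.713)
(-12, -27.713)
(-20, -13.856)
(-12, 0)

Derivation:
Executing turtle program step by step:
Start: pos=(0,0), heading=0, pen down
BK 10: (0,0) -> (-10,0) [heading=0, draw]
FD 14: (-10,0) -> (4,0) [heading=0, draw]
REPEAT 5 [
  -- iteration 1/5 --
  RT 60: heading 0 -> 300
  FD 16: (4,0) -> (12,-13.856) [heading=300, draw]
  -- iteration 2/5 --
  RT 60: heading 300 -> 240
  FD 16: (12,-13.856) -> (4,-27.713) [heading=240, draw]
  -- iteration 3/5 --
  RT 60: heading 240 -> 180
  FD 16: (4,-27.713) -> (-12,-27.713) [heading=180, draw]
  -- iteration 4/5 --
  RT 60: heading 180 -> 120
  FD 16: (-12,-27.713) -> (-20,-13.856) [heading=120, draw]
  -- iteration 5/5 --
  RT 60: heading 120 -> 60
  FD 16: (-20,-13.856) -> (-12,0) [heading=60, draw]
]
RT 120: heading 60 -> 300
LT 60: heading 300 -> 0
Final: pos=(-12,0), heading=0, 7 segment(s) drawn
Waypoints (8 total):
(0, 0)
(-10, 0)
(4, 0)
(12, -13.856)
(4, -27.713)
(-12, -27.713)
(-20, -13.856)
(-12, 0)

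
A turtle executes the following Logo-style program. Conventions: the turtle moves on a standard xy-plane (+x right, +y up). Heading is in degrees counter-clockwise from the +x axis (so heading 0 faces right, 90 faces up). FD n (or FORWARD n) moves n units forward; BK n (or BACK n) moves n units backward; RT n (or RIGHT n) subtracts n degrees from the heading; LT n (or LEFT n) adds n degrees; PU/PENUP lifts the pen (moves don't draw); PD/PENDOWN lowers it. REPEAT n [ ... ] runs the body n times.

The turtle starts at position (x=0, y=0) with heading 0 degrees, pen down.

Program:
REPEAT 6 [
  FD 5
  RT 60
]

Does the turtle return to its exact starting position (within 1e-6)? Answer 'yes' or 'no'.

Answer: yes

Derivation:
Executing turtle program step by step:
Start: pos=(0,0), heading=0, pen down
REPEAT 6 [
  -- iteration 1/6 --
  FD 5: (0,0) -> (5,0) [heading=0, draw]
  RT 60: heading 0 -> 300
  -- iteration 2/6 --
  FD 5: (5,0) -> (7.5,-4.33) [heading=300, draw]
  RT 60: heading 300 -> 240
  -- iteration 3/6 --
  FD 5: (7.5,-4.33) -> (5,-8.66) [heading=240, draw]
  RT 60: heading 240 -> 180
  -- iteration 4/6 --
  FD 5: (5,-8.66) -> (0,-8.66) [heading=180, draw]
  RT 60: heading 180 -> 120
  -- iteration 5/6 --
  FD 5: (0,-8.66) -> (-2.5,-4.33) [heading=120, draw]
  RT 60: heading 120 -> 60
  -- iteration 6/6 --
  FD 5: (-2.5,-4.33) -> (0,0) [heading=60, draw]
  RT 60: heading 60 -> 0
]
Final: pos=(0,0), heading=0, 6 segment(s) drawn

Start position: (0, 0)
Final position: (0, 0)
Distance = 0; < 1e-6 -> CLOSED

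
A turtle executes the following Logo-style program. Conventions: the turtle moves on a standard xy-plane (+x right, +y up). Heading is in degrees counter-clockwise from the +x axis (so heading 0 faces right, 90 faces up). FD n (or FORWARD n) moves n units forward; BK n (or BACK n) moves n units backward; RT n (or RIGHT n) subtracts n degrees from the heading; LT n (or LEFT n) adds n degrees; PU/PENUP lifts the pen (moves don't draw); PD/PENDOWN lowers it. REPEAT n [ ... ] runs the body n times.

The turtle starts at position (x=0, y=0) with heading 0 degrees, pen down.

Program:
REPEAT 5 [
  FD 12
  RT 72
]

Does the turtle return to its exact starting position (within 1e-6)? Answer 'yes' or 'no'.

Executing turtle program step by step:
Start: pos=(0,0), heading=0, pen down
REPEAT 5 [
  -- iteration 1/5 --
  FD 12: (0,0) -> (12,0) [heading=0, draw]
  RT 72: heading 0 -> 288
  -- iteration 2/5 --
  FD 12: (12,0) -> (15.708,-11.413) [heading=288, draw]
  RT 72: heading 288 -> 216
  -- iteration 3/5 --
  FD 12: (15.708,-11.413) -> (6,-18.466) [heading=216, draw]
  RT 72: heading 216 -> 144
  -- iteration 4/5 --
  FD 12: (6,-18.466) -> (-3.708,-11.413) [heading=144, draw]
  RT 72: heading 144 -> 72
  -- iteration 5/5 --
  FD 12: (-3.708,-11.413) -> (0,0) [heading=72, draw]
  RT 72: heading 72 -> 0
]
Final: pos=(0,0), heading=0, 5 segment(s) drawn

Start position: (0, 0)
Final position: (0, 0)
Distance = 0; < 1e-6 -> CLOSED

Answer: yes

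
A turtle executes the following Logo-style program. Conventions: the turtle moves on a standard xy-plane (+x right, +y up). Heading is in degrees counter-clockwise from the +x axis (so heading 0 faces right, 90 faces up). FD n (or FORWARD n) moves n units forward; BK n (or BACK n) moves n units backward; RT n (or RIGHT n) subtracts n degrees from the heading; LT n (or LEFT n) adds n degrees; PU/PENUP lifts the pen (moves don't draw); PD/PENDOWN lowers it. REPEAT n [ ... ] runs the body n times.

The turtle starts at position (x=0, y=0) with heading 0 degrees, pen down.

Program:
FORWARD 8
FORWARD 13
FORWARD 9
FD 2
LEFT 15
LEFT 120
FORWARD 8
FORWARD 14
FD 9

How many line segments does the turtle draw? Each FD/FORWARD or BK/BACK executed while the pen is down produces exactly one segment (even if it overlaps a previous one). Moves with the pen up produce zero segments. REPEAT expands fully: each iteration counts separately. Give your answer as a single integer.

Executing turtle program step by step:
Start: pos=(0,0), heading=0, pen down
FD 8: (0,0) -> (8,0) [heading=0, draw]
FD 13: (8,0) -> (21,0) [heading=0, draw]
FD 9: (21,0) -> (30,0) [heading=0, draw]
FD 2: (30,0) -> (32,0) [heading=0, draw]
LT 15: heading 0 -> 15
LT 120: heading 15 -> 135
FD 8: (32,0) -> (26.343,5.657) [heading=135, draw]
FD 14: (26.343,5.657) -> (16.444,15.556) [heading=135, draw]
FD 9: (16.444,15.556) -> (10.08,21.92) [heading=135, draw]
Final: pos=(10.08,21.92), heading=135, 7 segment(s) drawn
Segments drawn: 7

Answer: 7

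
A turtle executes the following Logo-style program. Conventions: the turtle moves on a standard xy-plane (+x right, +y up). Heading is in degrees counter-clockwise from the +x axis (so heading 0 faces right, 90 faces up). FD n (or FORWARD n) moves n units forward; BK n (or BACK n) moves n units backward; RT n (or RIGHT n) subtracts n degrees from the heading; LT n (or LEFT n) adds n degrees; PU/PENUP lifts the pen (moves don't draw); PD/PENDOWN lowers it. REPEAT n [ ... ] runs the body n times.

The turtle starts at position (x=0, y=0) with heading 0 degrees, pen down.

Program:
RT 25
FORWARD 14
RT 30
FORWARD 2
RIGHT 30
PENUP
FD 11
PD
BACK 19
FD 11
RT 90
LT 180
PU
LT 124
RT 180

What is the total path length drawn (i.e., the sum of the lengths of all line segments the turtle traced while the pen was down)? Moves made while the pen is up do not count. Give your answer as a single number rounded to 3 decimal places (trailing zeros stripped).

Answer: 46

Derivation:
Executing turtle program step by step:
Start: pos=(0,0), heading=0, pen down
RT 25: heading 0 -> 335
FD 14: (0,0) -> (12.688,-5.917) [heading=335, draw]
RT 30: heading 335 -> 305
FD 2: (12.688,-5.917) -> (13.835,-7.555) [heading=305, draw]
RT 30: heading 305 -> 275
PU: pen up
FD 11: (13.835,-7.555) -> (14.794,-18.513) [heading=275, move]
PD: pen down
BK 19: (14.794,-18.513) -> (13.138,0.415) [heading=275, draw]
FD 11: (13.138,0.415) -> (14.097,-10.544) [heading=275, draw]
RT 90: heading 275 -> 185
LT 180: heading 185 -> 5
PU: pen up
LT 124: heading 5 -> 129
RT 180: heading 129 -> 309
Final: pos=(14.097,-10.544), heading=309, 4 segment(s) drawn

Segment lengths:
  seg 1: (0,0) -> (12.688,-5.917), length = 14
  seg 2: (12.688,-5.917) -> (13.835,-7.555), length = 2
  seg 3: (14.794,-18.513) -> (13.138,0.415), length = 19
  seg 4: (13.138,0.415) -> (14.097,-10.544), length = 11
Total = 46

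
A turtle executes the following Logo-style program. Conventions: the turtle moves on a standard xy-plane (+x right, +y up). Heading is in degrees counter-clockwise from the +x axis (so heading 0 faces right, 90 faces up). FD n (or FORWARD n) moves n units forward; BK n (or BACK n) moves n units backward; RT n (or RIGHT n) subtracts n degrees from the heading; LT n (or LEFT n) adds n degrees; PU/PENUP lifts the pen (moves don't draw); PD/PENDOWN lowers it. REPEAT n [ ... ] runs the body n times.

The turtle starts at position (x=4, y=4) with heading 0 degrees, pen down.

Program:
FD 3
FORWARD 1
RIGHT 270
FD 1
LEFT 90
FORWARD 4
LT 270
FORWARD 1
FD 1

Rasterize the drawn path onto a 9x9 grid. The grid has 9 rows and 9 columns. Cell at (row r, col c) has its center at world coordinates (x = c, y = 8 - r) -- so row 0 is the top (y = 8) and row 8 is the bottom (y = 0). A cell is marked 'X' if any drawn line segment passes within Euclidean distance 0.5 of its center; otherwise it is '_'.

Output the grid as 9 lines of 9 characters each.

Answer: _________
____X____
____X____
____XXXXX
____XXXXX
_________
_________
_________
_________

Derivation:
Segment 0: (4,4) -> (7,4)
Segment 1: (7,4) -> (8,4)
Segment 2: (8,4) -> (8,5)
Segment 3: (8,5) -> (4,5)
Segment 4: (4,5) -> (4,6)
Segment 5: (4,6) -> (4,7)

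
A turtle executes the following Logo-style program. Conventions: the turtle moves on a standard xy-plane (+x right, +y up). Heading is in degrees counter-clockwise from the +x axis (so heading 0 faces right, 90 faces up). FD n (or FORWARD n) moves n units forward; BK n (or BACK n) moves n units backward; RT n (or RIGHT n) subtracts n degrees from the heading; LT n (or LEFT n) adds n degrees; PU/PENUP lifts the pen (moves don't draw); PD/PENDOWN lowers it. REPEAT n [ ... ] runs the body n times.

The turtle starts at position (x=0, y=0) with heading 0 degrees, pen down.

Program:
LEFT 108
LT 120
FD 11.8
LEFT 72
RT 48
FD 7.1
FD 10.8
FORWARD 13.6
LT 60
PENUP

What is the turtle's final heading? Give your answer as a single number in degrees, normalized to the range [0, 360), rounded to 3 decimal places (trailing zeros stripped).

Answer: 312

Derivation:
Executing turtle program step by step:
Start: pos=(0,0), heading=0, pen down
LT 108: heading 0 -> 108
LT 120: heading 108 -> 228
FD 11.8: (0,0) -> (-7.896,-8.769) [heading=228, draw]
LT 72: heading 228 -> 300
RT 48: heading 300 -> 252
FD 7.1: (-7.896,-8.769) -> (-10.09,-15.522) [heading=252, draw]
FD 10.8: (-10.09,-15.522) -> (-13.427,-25.793) [heading=252, draw]
FD 13.6: (-13.427,-25.793) -> (-17.63,-38.727) [heading=252, draw]
LT 60: heading 252 -> 312
PU: pen up
Final: pos=(-17.63,-38.727), heading=312, 4 segment(s) drawn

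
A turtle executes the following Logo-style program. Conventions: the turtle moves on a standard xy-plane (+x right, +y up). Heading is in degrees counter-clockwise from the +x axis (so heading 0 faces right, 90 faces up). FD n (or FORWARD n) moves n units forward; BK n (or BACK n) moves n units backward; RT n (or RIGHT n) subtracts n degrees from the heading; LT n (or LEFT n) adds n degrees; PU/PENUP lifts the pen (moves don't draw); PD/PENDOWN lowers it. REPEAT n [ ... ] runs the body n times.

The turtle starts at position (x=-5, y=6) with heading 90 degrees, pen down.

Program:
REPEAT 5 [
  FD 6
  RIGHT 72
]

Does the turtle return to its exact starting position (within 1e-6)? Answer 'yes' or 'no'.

Answer: yes

Derivation:
Executing turtle program step by step:
Start: pos=(-5,6), heading=90, pen down
REPEAT 5 [
  -- iteration 1/5 --
  FD 6: (-5,6) -> (-5,12) [heading=90, draw]
  RT 72: heading 90 -> 18
  -- iteration 2/5 --
  FD 6: (-5,12) -> (0.706,13.854) [heading=18, draw]
  RT 72: heading 18 -> 306
  -- iteration 3/5 --
  FD 6: (0.706,13.854) -> (4.233,9) [heading=306, draw]
  RT 72: heading 306 -> 234
  -- iteration 4/5 --
  FD 6: (4.233,9) -> (0.706,4.146) [heading=234, draw]
  RT 72: heading 234 -> 162
  -- iteration 5/5 --
  FD 6: (0.706,4.146) -> (-5,6) [heading=162, draw]
  RT 72: heading 162 -> 90
]
Final: pos=(-5,6), heading=90, 5 segment(s) drawn

Start position: (-5, 6)
Final position: (-5, 6)
Distance = 0; < 1e-6 -> CLOSED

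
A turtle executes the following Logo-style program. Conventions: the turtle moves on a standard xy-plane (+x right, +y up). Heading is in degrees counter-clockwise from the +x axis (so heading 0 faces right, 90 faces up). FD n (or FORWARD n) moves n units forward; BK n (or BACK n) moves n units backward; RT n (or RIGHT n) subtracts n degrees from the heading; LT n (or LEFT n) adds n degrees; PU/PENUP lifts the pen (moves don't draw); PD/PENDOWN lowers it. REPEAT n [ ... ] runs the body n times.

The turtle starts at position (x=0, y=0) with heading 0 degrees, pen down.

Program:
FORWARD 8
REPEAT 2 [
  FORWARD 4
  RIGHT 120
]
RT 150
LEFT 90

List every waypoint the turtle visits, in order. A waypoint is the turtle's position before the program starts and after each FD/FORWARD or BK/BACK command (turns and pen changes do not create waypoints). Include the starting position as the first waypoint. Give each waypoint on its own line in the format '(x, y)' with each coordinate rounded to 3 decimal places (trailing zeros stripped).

Executing turtle program step by step:
Start: pos=(0,0), heading=0, pen down
FD 8: (0,0) -> (8,0) [heading=0, draw]
REPEAT 2 [
  -- iteration 1/2 --
  FD 4: (8,0) -> (12,0) [heading=0, draw]
  RT 120: heading 0 -> 240
  -- iteration 2/2 --
  FD 4: (12,0) -> (10,-3.464) [heading=240, draw]
  RT 120: heading 240 -> 120
]
RT 150: heading 120 -> 330
LT 90: heading 330 -> 60
Final: pos=(10,-3.464), heading=60, 3 segment(s) drawn
Waypoints (4 total):
(0, 0)
(8, 0)
(12, 0)
(10, -3.464)

Answer: (0, 0)
(8, 0)
(12, 0)
(10, -3.464)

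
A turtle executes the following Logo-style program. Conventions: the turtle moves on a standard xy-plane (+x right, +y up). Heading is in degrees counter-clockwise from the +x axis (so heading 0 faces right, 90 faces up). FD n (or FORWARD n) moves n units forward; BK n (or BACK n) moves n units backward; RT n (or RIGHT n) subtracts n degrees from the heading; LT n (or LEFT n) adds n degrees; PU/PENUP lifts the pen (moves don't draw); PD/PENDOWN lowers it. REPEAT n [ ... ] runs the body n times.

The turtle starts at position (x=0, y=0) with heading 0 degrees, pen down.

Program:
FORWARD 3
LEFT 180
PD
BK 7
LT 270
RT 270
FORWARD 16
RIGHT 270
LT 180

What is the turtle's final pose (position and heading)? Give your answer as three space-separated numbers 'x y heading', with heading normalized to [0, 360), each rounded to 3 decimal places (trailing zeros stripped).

Answer: -6 0 90

Derivation:
Executing turtle program step by step:
Start: pos=(0,0), heading=0, pen down
FD 3: (0,0) -> (3,0) [heading=0, draw]
LT 180: heading 0 -> 180
PD: pen down
BK 7: (3,0) -> (10,0) [heading=180, draw]
LT 270: heading 180 -> 90
RT 270: heading 90 -> 180
FD 16: (10,0) -> (-6,0) [heading=180, draw]
RT 270: heading 180 -> 270
LT 180: heading 270 -> 90
Final: pos=(-6,0), heading=90, 3 segment(s) drawn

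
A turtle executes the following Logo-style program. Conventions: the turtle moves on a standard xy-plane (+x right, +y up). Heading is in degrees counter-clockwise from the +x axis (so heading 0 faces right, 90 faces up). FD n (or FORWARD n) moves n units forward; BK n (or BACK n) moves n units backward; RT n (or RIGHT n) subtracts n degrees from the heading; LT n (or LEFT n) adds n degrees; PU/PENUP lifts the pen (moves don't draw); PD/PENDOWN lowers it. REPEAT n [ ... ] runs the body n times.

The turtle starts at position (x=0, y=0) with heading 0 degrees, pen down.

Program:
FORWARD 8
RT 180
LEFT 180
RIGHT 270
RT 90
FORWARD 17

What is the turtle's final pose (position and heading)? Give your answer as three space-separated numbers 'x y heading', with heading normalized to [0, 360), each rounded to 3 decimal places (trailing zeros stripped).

Answer: 25 0 0

Derivation:
Executing turtle program step by step:
Start: pos=(0,0), heading=0, pen down
FD 8: (0,0) -> (8,0) [heading=0, draw]
RT 180: heading 0 -> 180
LT 180: heading 180 -> 0
RT 270: heading 0 -> 90
RT 90: heading 90 -> 0
FD 17: (8,0) -> (25,0) [heading=0, draw]
Final: pos=(25,0), heading=0, 2 segment(s) drawn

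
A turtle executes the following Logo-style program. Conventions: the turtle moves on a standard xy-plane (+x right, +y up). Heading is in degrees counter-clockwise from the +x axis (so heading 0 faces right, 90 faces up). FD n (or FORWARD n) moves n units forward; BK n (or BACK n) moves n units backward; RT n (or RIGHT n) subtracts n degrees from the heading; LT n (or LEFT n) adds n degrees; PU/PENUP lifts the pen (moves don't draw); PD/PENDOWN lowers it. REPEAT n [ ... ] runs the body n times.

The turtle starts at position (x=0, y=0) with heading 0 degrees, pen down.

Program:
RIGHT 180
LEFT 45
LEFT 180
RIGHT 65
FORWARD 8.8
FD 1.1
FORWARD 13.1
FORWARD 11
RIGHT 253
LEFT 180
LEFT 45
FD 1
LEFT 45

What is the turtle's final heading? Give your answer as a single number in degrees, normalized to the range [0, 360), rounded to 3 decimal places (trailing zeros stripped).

Answer: 357

Derivation:
Executing turtle program step by step:
Start: pos=(0,0), heading=0, pen down
RT 180: heading 0 -> 180
LT 45: heading 180 -> 225
LT 180: heading 225 -> 45
RT 65: heading 45 -> 340
FD 8.8: (0,0) -> (8.269,-3.01) [heading=340, draw]
FD 1.1: (8.269,-3.01) -> (9.303,-3.386) [heading=340, draw]
FD 13.1: (9.303,-3.386) -> (21.613,-7.866) [heading=340, draw]
FD 11: (21.613,-7.866) -> (31.95,-11.629) [heading=340, draw]
RT 253: heading 340 -> 87
LT 180: heading 87 -> 267
LT 45: heading 267 -> 312
FD 1: (31.95,-11.629) -> (32.619,-12.372) [heading=312, draw]
LT 45: heading 312 -> 357
Final: pos=(32.619,-12.372), heading=357, 5 segment(s) drawn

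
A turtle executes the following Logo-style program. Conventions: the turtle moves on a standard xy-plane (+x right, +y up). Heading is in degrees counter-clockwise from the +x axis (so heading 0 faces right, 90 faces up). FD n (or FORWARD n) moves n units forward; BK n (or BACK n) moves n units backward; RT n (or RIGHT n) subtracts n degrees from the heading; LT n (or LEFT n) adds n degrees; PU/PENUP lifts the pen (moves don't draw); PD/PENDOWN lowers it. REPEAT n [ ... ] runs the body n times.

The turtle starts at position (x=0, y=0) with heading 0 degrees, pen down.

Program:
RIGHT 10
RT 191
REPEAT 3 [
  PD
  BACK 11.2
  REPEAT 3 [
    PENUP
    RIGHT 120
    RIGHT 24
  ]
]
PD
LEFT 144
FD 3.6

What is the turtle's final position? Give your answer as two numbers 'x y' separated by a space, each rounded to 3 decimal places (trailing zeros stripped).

Answer: -0.76 -14.502

Derivation:
Executing turtle program step by step:
Start: pos=(0,0), heading=0, pen down
RT 10: heading 0 -> 350
RT 191: heading 350 -> 159
REPEAT 3 [
  -- iteration 1/3 --
  PD: pen down
  BK 11.2: (0,0) -> (10.456,-4.014) [heading=159, draw]
  REPEAT 3 [
    -- iteration 1/3 --
    PU: pen up
    RT 120: heading 159 -> 39
    RT 24: heading 39 -> 15
    -- iteration 2/3 --
    PU: pen up
    RT 120: heading 15 -> 255
    RT 24: heading 255 -> 231
    -- iteration 3/3 --
    PU: pen up
    RT 120: heading 231 -> 111
    RT 24: heading 111 -> 87
  ]
  -- iteration 2/3 --
  PD: pen down
  BK 11.2: (10.456,-4.014) -> (9.87,-15.198) [heading=87, draw]
  REPEAT 3 [
    -- iteration 1/3 --
    PU: pen up
    RT 120: heading 87 -> 327
    RT 24: heading 327 -> 303
    -- iteration 2/3 --
    PU: pen up
    RT 120: heading 303 -> 183
    RT 24: heading 183 -> 159
    -- iteration 3/3 --
    PU: pen up
    RT 120: heading 159 -> 39
    RT 24: heading 39 -> 15
  ]
  -- iteration 3/3 --
  PD: pen down
  BK 11.2: (9.87,-15.198) -> (-0.948,-18.097) [heading=15, draw]
  REPEAT 3 [
    -- iteration 1/3 --
    PU: pen up
    RT 120: heading 15 -> 255
    RT 24: heading 255 -> 231
    -- iteration 2/3 --
    PU: pen up
    RT 120: heading 231 -> 111
    RT 24: heading 111 -> 87
    -- iteration 3/3 --
    PU: pen up
    RT 120: heading 87 -> 327
    RT 24: heading 327 -> 303
  ]
]
PD: pen down
LT 144: heading 303 -> 87
FD 3.6: (-0.948,-18.097) -> (-0.76,-14.502) [heading=87, draw]
Final: pos=(-0.76,-14.502), heading=87, 4 segment(s) drawn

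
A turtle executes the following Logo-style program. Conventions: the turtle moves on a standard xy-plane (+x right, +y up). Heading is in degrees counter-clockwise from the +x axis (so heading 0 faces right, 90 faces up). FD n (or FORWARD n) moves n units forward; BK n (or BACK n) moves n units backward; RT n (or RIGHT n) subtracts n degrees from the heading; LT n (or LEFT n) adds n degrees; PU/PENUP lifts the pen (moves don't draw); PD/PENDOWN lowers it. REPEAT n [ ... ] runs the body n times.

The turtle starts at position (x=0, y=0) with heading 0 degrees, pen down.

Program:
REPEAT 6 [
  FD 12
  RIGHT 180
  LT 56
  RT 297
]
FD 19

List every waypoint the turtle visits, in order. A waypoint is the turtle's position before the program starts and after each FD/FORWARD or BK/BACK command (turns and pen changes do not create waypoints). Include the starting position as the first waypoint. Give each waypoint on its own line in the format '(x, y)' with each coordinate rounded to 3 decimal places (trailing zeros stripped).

Answer: (0, 0)
(12, 0)
(17.818, -10.495)
(11.459, -20.672)
(-0.525, -20.044)
(-5.785, -9.258)
(1.098, 0.571)
(19.994, -1.415)

Derivation:
Executing turtle program step by step:
Start: pos=(0,0), heading=0, pen down
REPEAT 6 [
  -- iteration 1/6 --
  FD 12: (0,0) -> (12,0) [heading=0, draw]
  RT 180: heading 0 -> 180
  LT 56: heading 180 -> 236
  RT 297: heading 236 -> 299
  -- iteration 2/6 --
  FD 12: (12,0) -> (17.818,-10.495) [heading=299, draw]
  RT 180: heading 299 -> 119
  LT 56: heading 119 -> 175
  RT 297: heading 175 -> 238
  -- iteration 3/6 --
  FD 12: (17.818,-10.495) -> (11.459,-20.672) [heading=238, draw]
  RT 180: heading 238 -> 58
  LT 56: heading 58 -> 114
  RT 297: heading 114 -> 177
  -- iteration 4/6 --
  FD 12: (11.459,-20.672) -> (-0.525,-20.044) [heading=177, draw]
  RT 180: heading 177 -> 357
  LT 56: heading 357 -> 53
  RT 297: heading 53 -> 116
  -- iteration 5/6 --
  FD 12: (-0.525,-20.044) -> (-5.785,-9.258) [heading=116, draw]
  RT 180: heading 116 -> 296
  LT 56: heading 296 -> 352
  RT 297: heading 352 -> 55
  -- iteration 6/6 --
  FD 12: (-5.785,-9.258) -> (1.098,0.571) [heading=55, draw]
  RT 180: heading 55 -> 235
  LT 56: heading 235 -> 291
  RT 297: heading 291 -> 354
]
FD 19: (1.098,0.571) -> (19.994,-1.415) [heading=354, draw]
Final: pos=(19.994,-1.415), heading=354, 7 segment(s) drawn
Waypoints (8 total):
(0, 0)
(12, 0)
(17.818, -10.495)
(11.459, -20.672)
(-0.525, -20.044)
(-5.785, -9.258)
(1.098, 0.571)
(19.994, -1.415)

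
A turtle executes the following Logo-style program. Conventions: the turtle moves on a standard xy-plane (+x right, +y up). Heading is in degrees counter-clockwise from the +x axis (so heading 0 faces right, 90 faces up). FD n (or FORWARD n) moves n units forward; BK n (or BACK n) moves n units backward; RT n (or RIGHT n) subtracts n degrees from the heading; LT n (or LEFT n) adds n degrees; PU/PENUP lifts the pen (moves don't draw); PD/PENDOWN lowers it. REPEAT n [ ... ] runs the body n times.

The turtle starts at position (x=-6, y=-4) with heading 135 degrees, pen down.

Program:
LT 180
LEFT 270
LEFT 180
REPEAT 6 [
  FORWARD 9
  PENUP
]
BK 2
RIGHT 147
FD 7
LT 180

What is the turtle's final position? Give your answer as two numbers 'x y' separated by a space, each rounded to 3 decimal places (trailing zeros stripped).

Answer: 29.314 25.923

Derivation:
Executing turtle program step by step:
Start: pos=(-6,-4), heading=135, pen down
LT 180: heading 135 -> 315
LT 270: heading 315 -> 225
LT 180: heading 225 -> 45
REPEAT 6 [
  -- iteration 1/6 --
  FD 9: (-6,-4) -> (0.364,2.364) [heading=45, draw]
  PU: pen up
  -- iteration 2/6 --
  FD 9: (0.364,2.364) -> (6.728,8.728) [heading=45, move]
  PU: pen up
  -- iteration 3/6 --
  FD 9: (6.728,8.728) -> (13.092,15.092) [heading=45, move]
  PU: pen up
  -- iteration 4/6 --
  FD 9: (13.092,15.092) -> (19.456,21.456) [heading=45, move]
  PU: pen up
  -- iteration 5/6 --
  FD 9: (19.456,21.456) -> (25.82,27.82) [heading=45, move]
  PU: pen up
  -- iteration 6/6 --
  FD 9: (25.82,27.82) -> (32.184,34.184) [heading=45, move]
  PU: pen up
]
BK 2: (32.184,34.184) -> (30.77,32.77) [heading=45, move]
RT 147: heading 45 -> 258
FD 7: (30.77,32.77) -> (29.314,25.923) [heading=258, move]
LT 180: heading 258 -> 78
Final: pos=(29.314,25.923), heading=78, 1 segment(s) drawn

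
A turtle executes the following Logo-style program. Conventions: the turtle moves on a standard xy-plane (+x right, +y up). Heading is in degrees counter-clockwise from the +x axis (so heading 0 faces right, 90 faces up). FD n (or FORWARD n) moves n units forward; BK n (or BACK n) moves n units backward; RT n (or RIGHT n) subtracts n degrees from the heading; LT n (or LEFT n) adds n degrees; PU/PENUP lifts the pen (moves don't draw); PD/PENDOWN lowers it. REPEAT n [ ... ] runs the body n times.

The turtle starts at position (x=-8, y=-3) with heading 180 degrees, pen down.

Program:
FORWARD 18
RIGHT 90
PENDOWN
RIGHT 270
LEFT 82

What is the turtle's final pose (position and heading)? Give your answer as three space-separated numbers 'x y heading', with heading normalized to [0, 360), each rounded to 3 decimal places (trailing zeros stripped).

Executing turtle program step by step:
Start: pos=(-8,-3), heading=180, pen down
FD 18: (-8,-3) -> (-26,-3) [heading=180, draw]
RT 90: heading 180 -> 90
PD: pen down
RT 270: heading 90 -> 180
LT 82: heading 180 -> 262
Final: pos=(-26,-3), heading=262, 1 segment(s) drawn

Answer: -26 -3 262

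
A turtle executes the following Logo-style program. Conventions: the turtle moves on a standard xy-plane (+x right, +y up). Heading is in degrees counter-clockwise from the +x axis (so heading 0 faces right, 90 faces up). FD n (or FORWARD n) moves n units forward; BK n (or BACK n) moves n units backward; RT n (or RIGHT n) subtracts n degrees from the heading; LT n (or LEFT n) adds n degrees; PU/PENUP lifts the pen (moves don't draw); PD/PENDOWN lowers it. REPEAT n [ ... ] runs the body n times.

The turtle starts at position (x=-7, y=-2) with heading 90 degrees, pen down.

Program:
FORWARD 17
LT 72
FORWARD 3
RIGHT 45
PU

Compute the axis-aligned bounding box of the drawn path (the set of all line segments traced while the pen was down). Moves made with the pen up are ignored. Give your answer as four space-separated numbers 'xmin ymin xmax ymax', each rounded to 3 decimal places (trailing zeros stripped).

Executing turtle program step by step:
Start: pos=(-7,-2), heading=90, pen down
FD 17: (-7,-2) -> (-7,15) [heading=90, draw]
LT 72: heading 90 -> 162
FD 3: (-7,15) -> (-9.853,15.927) [heading=162, draw]
RT 45: heading 162 -> 117
PU: pen up
Final: pos=(-9.853,15.927), heading=117, 2 segment(s) drawn

Segment endpoints: x in {-9.853, -7, -7}, y in {-2, 15, 15.927}
xmin=-9.853, ymin=-2, xmax=-7, ymax=15.927

Answer: -9.853 -2 -7 15.927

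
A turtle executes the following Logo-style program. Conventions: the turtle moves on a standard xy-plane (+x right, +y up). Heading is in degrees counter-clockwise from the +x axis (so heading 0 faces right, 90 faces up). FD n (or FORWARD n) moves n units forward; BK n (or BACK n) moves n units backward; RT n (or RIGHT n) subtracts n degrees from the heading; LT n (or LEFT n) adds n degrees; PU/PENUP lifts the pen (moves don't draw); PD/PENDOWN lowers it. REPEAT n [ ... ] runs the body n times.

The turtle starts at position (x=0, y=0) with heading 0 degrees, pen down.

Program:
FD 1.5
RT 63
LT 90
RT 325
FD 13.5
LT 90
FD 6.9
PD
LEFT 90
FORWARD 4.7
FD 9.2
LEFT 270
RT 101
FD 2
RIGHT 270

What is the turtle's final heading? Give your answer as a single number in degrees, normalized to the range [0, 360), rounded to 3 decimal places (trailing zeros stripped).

Answer: 141

Derivation:
Executing turtle program step by step:
Start: pos=(0,0), heading=0, pen down
FD 1.5: (0,0) -> (1.5,0) [heading=0, draw]
RT 63: heading 0 -> 297
LT 90: heading 297 -> 27
RT 325: heading 27 -> 62
FD 13.5: (1.5,0) -> (7.838,11.92) [heading=62, draw]
LT 90: heading 62 -> 152
FD 6.9: (7.838,11.92) -> (1.746,15.159) [heading=152, draw]
PD: pen down
LT 90: heading 152 -> 242
FD 4.7: (1.746,15.159) -> (-0.461,11.009) [heading=242, draw]
FD 9.2: (-0.461,11.009) -> (-4.78,2.886) [heading=242, draw]
LT 270: heading 242 -> 152
RT 101: heading 152 -> 51
FD 2: (-4.78,2.886) -> (-3.521,4.44) [heading=51, draw]
RT 270: heading 51 -> 141
Final: pos=(-3.521,4.44), heading=141, 6 segment(s) drawn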